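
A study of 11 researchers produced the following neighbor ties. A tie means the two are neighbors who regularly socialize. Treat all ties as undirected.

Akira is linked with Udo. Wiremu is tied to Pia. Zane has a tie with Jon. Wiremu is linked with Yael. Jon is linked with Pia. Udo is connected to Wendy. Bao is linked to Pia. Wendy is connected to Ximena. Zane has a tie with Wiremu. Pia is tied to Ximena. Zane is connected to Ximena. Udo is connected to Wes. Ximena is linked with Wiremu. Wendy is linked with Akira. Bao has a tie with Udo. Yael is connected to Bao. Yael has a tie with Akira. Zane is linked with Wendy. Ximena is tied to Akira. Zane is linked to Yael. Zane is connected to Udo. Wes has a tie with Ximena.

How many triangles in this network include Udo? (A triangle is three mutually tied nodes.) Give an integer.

2

Udo's neighbors: Akira, Bao, Wendy, Wes, and Zane.
Neighbor pairs that are themselves tied: Udo–Akira–Wendy; Udo–Wendy–Zane. Each forms one triangle with Udo, for 2 in total.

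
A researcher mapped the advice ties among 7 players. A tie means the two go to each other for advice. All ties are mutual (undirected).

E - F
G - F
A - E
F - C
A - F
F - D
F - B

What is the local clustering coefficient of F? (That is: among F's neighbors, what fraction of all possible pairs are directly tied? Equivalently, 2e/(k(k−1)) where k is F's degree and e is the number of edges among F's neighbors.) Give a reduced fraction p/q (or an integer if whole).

F's neighbors: A, B, C, D, E, and G (k = 6).
Possible neighbor pairs: C(6,2) = 15. Edges among them: A–E → e = 1.
Clustering(F) = 1/15.

1/15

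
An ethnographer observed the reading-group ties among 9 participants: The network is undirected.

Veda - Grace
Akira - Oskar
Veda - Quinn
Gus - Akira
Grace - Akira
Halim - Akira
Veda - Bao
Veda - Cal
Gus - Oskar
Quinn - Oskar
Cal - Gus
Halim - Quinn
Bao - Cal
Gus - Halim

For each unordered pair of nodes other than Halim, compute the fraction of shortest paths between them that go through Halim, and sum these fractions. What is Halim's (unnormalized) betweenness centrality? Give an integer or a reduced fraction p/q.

Pairs whose geodesics pass through Halim — Quinn–Gus: 1/2; Quinn–Akira: 1/2.
All other pairs contribute 0.
Summing the contributions gives betweenness(Halim) = 1.

1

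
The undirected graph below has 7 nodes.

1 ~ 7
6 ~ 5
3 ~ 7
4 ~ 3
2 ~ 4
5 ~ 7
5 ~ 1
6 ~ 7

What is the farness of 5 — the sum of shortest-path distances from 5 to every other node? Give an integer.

12

Distances from 5: 1:1, 2:4, 3:2, 4:3, 6:1, 7:1.
Sum = 1 + 4 + 2 + 3 + 1 + 1 = 12.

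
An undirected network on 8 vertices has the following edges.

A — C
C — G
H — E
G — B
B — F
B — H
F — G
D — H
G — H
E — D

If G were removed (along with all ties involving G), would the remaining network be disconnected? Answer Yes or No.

Removing G leaves {B, D, E, F, and H} with no path to {A and C}, so the network splits into 2 components. G is a cut vertex.

Yes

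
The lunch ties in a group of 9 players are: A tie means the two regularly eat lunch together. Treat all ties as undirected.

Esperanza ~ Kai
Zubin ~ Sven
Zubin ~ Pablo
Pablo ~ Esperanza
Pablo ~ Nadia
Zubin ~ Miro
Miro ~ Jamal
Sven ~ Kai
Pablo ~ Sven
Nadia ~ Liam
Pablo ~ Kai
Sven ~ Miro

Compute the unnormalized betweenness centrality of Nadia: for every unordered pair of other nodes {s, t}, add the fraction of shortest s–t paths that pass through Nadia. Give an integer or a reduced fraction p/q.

7

Pairs whose geodesics pass through Nadia — Miro–Liam: 2/2; Esperanza–Liam: 1; Liam–Sven: 1; Liam–Pablo: 1; Liam–Jamal: 2/2; Liam–Kai: 1; Liam–Zubin: 1.
All other pairs contribute 0.
Summing the contributions gives betweenness(Nadia) = 7.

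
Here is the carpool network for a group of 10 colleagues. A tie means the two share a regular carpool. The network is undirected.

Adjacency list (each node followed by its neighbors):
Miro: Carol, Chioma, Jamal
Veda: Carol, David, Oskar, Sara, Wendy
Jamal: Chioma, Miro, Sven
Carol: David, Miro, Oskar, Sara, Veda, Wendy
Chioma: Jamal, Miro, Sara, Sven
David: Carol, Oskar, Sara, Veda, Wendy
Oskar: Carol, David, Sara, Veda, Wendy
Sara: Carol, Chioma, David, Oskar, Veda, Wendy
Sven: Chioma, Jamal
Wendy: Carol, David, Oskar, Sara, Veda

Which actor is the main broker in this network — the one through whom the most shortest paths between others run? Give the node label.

Unnormalized betweenness of each node: Carol:13/2, Chioma:29/3, David:0, Jamal:5/6, Miro:25/6, Oskar:0, Sara:65/6, Sven:0, Veda:0, Wendy:0.
Sara has the largest value, 65/6, making it the main broker — the node through which the most shortest paths run.

Sara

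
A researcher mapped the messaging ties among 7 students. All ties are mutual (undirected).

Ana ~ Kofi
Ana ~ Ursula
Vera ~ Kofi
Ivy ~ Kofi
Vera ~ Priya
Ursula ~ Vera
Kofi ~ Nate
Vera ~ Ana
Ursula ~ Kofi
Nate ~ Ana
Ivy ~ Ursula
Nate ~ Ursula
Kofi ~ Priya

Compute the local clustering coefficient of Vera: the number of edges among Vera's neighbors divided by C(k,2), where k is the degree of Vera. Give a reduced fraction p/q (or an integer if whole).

Vera's neighbors: Ana, Kofi, Priya, and Ursula (k = 4).
Possible neighbor pairs: C(4,2) = 6. Edges among them: Ana–Kofi, Ana–Ursula, Kofi–Priya, Kofi–Ursula → e = 4.
Clustering(Vera) = 4/6 = 2/3.

2/3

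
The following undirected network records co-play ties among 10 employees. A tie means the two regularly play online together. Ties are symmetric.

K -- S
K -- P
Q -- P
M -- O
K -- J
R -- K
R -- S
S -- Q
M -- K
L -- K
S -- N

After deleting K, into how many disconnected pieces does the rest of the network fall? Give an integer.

Without K, the remaining ties split the others into: {N, P, Q, R, S}; {M, O}; {L}; {J}.
That's 4 separate components.

4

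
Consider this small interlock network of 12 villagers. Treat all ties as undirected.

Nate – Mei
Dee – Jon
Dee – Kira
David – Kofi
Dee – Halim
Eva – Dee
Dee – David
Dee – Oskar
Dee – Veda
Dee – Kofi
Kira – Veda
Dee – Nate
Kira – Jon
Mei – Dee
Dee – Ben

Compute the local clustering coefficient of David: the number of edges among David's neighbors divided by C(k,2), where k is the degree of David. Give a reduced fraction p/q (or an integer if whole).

David's neighbors: Dee and Kofi (k = 2).
Possible neighbor pairs: C(2,2) = 1. Edges among them: Dee–Kofi → e = 1.
Clustering(David) = 1/1.

1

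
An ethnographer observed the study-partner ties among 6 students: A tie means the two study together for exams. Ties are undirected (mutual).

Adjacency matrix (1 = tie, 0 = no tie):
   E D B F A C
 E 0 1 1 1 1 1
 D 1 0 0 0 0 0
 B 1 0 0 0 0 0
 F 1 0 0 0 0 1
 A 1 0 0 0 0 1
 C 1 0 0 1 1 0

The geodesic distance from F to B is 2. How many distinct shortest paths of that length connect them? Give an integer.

1

The shortest distance is 2, and the only length-2 path is F–E–B. So there is exactly 1 shortest path.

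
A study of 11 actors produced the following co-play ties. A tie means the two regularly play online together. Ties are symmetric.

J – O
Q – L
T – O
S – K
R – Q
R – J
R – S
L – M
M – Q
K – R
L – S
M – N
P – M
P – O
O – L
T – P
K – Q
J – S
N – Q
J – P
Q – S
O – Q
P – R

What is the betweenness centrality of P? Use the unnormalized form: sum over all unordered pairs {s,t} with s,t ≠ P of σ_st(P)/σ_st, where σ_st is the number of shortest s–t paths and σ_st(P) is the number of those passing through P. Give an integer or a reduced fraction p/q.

Pairs whose geodesics pass through P — N–T: 1/2; N–J: 1/4; M–T: 1; M–J: 1; M–O: 1/3; M–R: 1/2; S–T: 2/5; T–J: 1/2; T–R: 1; T–K: 1/2; O–R: 1/3.
All other pairs contribute 0.
Summing the contributions gives betweenness(P) = 379/60.

379/60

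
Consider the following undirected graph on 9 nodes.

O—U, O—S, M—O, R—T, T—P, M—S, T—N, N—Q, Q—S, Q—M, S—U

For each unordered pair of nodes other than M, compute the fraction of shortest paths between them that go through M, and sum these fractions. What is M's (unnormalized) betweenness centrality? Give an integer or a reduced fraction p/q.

5/2

Pairs whose geodesics pass through M — R–O: 1/2; P–O: 1/2; O–N: 1/2; O–T: 1/2; O–Q: 1/2.
All other pairs contribute 0.
Summing the contributions gives betweenness(M) = 5/2.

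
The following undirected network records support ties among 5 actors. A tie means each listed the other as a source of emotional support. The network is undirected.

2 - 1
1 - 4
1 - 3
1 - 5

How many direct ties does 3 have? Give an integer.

1

3 is directly tied to 1. That is 1 neighbor, so the degree of 3 is 1.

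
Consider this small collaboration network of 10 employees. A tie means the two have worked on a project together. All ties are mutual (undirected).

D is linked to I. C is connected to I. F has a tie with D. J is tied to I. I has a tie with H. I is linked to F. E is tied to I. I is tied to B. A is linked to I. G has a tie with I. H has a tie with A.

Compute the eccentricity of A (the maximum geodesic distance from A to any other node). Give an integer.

2

Distances from A: B:2, C:2, D:2, E:2, F:2, G:2, H:1, I:1, J:2.
The largest is 2 (to E, G, F, J, C, D, and B), so the eccentricity of A is 2.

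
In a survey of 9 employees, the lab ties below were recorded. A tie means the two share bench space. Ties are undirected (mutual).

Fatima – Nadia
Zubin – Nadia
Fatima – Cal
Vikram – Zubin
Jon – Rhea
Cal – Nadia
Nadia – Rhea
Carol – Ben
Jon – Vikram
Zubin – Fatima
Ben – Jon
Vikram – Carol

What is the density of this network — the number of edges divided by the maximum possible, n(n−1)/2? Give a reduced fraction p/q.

1/3

There are 12 edges and 9 nodes, so the maximum possible is C(9,2) = 36.
Density = 12/36 = 1/3.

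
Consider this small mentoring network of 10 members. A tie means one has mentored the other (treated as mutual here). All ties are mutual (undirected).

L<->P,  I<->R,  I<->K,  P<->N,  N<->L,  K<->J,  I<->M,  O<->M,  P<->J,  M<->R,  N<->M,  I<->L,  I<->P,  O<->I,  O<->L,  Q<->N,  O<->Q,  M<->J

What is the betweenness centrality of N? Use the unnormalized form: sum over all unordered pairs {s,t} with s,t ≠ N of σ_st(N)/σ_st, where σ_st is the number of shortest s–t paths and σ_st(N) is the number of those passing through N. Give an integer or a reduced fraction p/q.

11/3

Pairs whose geodesics pass through N — J–Q: 2/3; P–M: 1/3; P–Q: 1; L–M: 1/3; L–Q: 1/2; M–Q: 1/2; R–Q: 1/3.
All other pairs contribute 0.
Summing the contributions gives betweenness(N) = 11/3.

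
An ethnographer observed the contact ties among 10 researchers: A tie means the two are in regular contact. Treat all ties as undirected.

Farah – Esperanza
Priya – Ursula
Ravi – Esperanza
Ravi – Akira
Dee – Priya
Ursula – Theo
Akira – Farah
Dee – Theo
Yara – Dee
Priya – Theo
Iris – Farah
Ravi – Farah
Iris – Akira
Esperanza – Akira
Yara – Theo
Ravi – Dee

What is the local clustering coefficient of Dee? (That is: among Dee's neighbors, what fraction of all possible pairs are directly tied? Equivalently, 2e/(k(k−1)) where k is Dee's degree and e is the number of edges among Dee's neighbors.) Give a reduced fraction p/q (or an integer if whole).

Dee's neighbors: Priya, Ravi, Theo, and Yara (k = 4).
Possible neighbor pairs: C(4,2) = 6. Edges among them: Priya–Theo, Theo–Yara → e = 2.
Clustering(Dee) = 2/6 = 1/3.

1/3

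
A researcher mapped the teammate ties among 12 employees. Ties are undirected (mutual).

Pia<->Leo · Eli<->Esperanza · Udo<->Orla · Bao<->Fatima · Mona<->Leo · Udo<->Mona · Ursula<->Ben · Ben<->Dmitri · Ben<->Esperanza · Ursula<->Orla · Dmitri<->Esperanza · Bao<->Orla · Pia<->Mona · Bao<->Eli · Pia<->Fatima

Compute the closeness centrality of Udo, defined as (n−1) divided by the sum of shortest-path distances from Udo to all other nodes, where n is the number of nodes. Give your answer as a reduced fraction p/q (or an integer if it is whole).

Distances from Udo: Bao:2, Ben:3, Dmitri:4, Eli:3, Esperanza:4, Fatima:3, Leo:2, Mona:1, Orla:1, Pia:2, Ursula:2. Sum = 27.
n = 12, so closeness = 11/27.

11/27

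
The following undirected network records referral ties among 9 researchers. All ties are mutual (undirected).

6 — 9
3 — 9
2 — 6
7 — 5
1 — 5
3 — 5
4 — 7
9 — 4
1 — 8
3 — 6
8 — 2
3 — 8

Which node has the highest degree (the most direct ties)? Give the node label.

3

Degrees — 1:2, 2:2, 3:4, 4:2, 5:3, 6:3, 7:2, 8:3, 9:3.
The maximum is 4, attained only by 3.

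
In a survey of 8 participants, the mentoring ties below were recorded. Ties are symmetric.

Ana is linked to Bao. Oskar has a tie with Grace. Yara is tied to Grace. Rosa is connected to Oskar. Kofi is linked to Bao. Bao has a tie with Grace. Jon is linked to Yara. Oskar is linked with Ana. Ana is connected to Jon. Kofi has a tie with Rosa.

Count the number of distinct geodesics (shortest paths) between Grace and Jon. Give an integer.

1

The shortest distance is 2, and the only length-2 path is Grace–Yara–Jon. So there is exactly 1 shortest path.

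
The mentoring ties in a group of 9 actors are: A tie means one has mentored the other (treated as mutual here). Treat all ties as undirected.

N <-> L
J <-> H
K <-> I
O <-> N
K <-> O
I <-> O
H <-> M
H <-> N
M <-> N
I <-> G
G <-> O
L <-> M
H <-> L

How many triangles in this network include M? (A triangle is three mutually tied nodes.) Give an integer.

3

M's neighbors: H, L, and N.
Neighbor pairs that are themselves tied: M–H–L; M–H–N; M–L–N. Each forms one triangle with M, for 3 in total.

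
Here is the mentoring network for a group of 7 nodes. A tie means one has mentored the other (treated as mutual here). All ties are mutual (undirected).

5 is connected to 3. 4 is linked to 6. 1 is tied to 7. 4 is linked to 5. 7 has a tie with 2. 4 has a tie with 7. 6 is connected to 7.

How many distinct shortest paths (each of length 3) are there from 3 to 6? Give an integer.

1

The shortest distance is 3, and the only length-3 path is 3–5–4–6. So there is exactly 1 shortest path.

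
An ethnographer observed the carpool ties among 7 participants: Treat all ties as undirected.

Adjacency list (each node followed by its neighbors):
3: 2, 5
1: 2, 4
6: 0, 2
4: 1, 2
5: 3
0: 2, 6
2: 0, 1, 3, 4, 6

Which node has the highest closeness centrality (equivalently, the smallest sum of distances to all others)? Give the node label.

2

Farness (sum of distances to all others) for each node — 0:11, 1:11, 2:7, 3:10, 4:11, 5:15, 6:11.
The smallest farness is 7, for 2, so 2 has the highest closeness.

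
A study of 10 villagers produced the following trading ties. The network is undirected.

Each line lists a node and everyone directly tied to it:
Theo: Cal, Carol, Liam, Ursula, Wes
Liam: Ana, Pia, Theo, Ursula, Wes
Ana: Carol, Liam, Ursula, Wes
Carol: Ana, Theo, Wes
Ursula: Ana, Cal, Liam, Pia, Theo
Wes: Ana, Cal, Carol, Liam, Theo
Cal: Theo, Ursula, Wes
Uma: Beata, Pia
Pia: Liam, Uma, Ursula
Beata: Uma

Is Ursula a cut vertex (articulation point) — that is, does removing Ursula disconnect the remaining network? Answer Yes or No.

No

Even without Ursula, every remaining node can still reach every other (the residual graph is connected), so Ursula is not a cut vertex.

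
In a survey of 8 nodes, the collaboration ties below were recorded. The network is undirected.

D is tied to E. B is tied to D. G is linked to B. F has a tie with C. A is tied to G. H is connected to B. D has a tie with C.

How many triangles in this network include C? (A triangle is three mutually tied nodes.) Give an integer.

0

C's neighbors are D and F, but none of them are tied to each other, so no triangle contains C.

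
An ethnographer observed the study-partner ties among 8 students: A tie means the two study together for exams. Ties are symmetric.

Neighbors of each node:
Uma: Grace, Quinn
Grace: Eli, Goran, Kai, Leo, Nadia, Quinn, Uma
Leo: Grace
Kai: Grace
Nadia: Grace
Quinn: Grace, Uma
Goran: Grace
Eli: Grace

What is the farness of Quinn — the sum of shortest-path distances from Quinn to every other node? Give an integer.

12

Distances from Quinn: Eli:2, Goran:2, Grace:1, Kai:2, Leo:2, Nadia:2, Uma:1.
Sum = 2 + 2 + 1 + 2 + 2 + 2 + 1 = 12.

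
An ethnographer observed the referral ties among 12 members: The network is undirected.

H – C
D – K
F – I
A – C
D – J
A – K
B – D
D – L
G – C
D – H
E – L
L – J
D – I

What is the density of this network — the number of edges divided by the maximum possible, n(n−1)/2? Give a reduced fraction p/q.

13/66

There are 13 edges and 12 nodes, so the maximum possible is C(12,2) = 66.
Density = 13/66.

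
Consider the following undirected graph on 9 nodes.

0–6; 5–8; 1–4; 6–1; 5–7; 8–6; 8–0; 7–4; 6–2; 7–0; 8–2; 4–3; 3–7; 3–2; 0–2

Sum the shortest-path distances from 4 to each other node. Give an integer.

Distances from 4: 0:2, 1:1, 2:2, 3:1, 5:2, 6:2, 7:1, 8:3.
Sum = 2 + 1 + 2 + 1 + 2 + 2 + 1 + 3 = 14.

14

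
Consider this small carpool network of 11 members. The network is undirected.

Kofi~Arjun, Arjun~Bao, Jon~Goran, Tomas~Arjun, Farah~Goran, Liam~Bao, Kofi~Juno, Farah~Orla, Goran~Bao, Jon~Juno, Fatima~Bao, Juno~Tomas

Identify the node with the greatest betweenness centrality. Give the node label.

Bao

Unnormalized betweenness of each node: Arjun:23/2, Bao:70/3, Farah:9, Fatima:0, Goran:61/3, Jon:7, Juno:37/6, Kofi:11/6, Liam:0, Orla:0, Tomas:11/6.
Bao has the largest value, 70/3, making it the main broker — the node through which the most shortest paths run.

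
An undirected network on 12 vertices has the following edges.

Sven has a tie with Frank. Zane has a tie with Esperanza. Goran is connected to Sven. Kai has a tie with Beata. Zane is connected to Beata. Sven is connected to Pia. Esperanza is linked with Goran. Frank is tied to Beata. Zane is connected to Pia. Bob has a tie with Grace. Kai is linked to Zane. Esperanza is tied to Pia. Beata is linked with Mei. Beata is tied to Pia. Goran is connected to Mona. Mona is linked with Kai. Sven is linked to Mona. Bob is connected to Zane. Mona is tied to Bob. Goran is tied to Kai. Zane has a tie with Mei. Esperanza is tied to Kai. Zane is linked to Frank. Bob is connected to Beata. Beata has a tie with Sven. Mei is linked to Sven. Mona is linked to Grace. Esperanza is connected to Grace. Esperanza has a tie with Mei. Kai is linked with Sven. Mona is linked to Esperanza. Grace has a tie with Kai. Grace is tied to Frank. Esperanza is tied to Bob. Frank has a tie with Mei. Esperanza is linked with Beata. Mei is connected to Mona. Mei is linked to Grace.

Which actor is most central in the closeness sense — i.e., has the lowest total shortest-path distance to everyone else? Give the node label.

Farness (sum of distances to all others) for each node — Beata:14, Bob:17, Esperanza:13, Frank:17, Goran:18, Grace:16, Kai:15, Mei:15, Mona:15, Pia:18, Sven:15, Zane:15.
The smallest farness is 13, for Esperanza, so Esperanza has the highest closeness.

Esperanza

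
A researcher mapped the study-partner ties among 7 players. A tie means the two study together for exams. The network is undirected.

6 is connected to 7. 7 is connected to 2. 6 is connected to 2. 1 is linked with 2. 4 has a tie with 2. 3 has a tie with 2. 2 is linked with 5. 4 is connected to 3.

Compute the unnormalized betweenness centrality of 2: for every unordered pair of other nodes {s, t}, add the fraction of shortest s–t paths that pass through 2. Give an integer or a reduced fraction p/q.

Pairs whose geodesics pass through 2 — 6–5: 1; 6–4: 1; 6–1: 1; 6–3: 1; 7–5: 1; 7–4: 1; 7–1: 1; 7–3: 1; 5–4: 1; 5–1: 1; 5–3: 1; 4–1: 1; 1–3: 1.
All other pairs contribute 0.
Summing the contributions gives betweenness(2) = 13.

13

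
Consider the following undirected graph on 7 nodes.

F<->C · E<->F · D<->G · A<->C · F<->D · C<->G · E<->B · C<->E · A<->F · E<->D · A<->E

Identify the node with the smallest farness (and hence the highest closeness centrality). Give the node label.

E

Farness (sum of distances to all others) for each node — A:9, B:12, C:8, D:9, E:7, F:8, G:11.
The smallest farness is 7, for E, so E has the highest closeness.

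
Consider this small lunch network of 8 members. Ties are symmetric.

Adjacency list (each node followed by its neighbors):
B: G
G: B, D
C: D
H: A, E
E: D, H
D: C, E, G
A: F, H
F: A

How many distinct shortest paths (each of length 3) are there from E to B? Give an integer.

1

The shortest distance is 3, and the only length-3 path is E–D–G–B. So there is exactly 1 shortest path.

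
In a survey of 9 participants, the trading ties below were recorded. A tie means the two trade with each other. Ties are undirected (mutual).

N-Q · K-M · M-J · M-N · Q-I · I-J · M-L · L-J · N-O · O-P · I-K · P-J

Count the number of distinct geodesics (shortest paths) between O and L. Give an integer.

2

The shortest distance is 3. The length-3 paths are: O–P–J–L; O–N–M–L.
That gives 2 distinct shortest paths.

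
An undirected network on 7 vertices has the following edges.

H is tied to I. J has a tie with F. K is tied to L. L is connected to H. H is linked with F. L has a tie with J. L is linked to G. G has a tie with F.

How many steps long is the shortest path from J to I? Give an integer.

One shortest route is J – F – H – I, which uses 3 edges, and at distance 2 from J we only reach {G, H, K}, which does not include I. So d(J,I) = 3.

3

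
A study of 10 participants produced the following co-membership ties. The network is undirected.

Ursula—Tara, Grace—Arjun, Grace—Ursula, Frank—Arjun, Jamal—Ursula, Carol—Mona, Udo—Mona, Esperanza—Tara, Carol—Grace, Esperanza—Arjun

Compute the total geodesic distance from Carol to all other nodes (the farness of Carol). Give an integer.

20

Distances from Carol: Arjun:2, Esperanza:3, Frank:3, Grace:1, Jamal:3, Mona:1, Tara:3, Udo:2, Ursula:2.
Sum = 2 + 3 + 3 + 1 + 3 + 1 + 3 + 2 + 2 = 20.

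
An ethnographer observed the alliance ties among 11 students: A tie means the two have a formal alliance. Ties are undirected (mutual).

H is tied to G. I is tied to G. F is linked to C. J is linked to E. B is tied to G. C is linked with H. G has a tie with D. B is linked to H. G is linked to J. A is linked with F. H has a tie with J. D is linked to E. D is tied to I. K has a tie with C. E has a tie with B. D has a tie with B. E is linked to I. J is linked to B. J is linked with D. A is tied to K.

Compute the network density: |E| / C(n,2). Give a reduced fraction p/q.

There are 20 edges and 11 nodes, so the maximum possible is C(11,2) = 55.
Density = 20/55 = 4/11.

4/11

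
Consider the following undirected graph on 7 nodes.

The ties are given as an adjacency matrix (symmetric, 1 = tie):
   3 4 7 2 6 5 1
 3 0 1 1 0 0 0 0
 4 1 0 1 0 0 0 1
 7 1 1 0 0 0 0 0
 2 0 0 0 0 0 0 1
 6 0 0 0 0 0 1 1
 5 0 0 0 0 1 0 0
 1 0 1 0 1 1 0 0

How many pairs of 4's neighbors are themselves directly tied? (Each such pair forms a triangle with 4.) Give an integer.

1

4's neighbors: 1, 3, and 7.
Neighbor pairs that are themselves tied: 4–3–7. Each forms one triangle with 4, for 1 in total.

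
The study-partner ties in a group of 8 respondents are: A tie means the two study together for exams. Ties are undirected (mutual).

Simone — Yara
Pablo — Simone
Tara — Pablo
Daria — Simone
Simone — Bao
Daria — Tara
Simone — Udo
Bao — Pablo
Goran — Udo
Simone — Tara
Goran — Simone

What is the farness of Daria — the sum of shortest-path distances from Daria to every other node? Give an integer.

Distances from Daria: Bao:2, Goran:2, Pablo:2, Simone:1, Tara:1, Udo:2, Yara:2.
Sum = 2 + 2 + 2 + 1 + 1 + 2 + 2 = 12.

12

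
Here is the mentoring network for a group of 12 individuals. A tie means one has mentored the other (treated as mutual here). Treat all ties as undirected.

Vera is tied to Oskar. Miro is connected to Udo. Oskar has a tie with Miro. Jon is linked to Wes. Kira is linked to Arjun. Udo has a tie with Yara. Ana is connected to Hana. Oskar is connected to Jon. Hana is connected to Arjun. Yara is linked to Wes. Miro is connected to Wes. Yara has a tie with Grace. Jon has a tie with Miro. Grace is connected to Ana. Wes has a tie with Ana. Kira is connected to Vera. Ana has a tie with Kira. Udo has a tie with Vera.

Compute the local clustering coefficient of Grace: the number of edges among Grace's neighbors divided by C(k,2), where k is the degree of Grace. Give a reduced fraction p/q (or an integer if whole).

0

Grace's neighbors: Ana and Yara (k = 2).
Possible neighbor pairs: C(2,2) = 1. Edges among them: none → e = 0.
Clustering(Grace) = 0/1.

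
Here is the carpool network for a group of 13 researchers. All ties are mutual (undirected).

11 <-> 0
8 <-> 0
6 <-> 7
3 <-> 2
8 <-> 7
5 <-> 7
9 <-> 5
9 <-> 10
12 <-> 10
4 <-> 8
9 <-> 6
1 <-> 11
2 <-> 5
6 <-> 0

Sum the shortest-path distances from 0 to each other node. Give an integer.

30

Distances from 0: 1:2, 2:4, 3:5, 4:2, 5:3, 6:1, 7:2, 8:1, 9:2, 10:3, 11:1, 12:4.
Sum = 2 + 4 + 5 + 2 + 3 + 1 + 2 + 1 + 2 + 3 + 1 + 4 = 30.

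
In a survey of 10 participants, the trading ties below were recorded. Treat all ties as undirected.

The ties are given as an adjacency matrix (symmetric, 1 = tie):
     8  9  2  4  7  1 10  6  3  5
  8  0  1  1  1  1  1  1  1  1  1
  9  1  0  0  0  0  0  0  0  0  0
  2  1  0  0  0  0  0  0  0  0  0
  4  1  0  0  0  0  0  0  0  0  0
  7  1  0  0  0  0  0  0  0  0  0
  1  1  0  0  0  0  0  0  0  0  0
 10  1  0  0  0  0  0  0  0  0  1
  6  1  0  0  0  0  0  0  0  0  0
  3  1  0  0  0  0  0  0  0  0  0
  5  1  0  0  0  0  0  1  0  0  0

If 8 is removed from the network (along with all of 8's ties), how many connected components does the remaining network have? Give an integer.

Without 8, the remaining ties split the others into: {9}; {2}; {4}; {7}; {1}; {5, 10}; {6}; {3}.
That's 8 separate components.

8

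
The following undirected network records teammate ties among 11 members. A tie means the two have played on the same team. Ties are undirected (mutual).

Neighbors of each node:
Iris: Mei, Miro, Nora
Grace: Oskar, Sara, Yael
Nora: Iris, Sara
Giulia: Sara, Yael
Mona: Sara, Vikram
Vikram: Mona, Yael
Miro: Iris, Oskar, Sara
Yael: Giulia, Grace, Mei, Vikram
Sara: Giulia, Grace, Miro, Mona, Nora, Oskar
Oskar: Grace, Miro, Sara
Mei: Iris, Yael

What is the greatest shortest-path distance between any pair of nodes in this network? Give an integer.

3

Eccentricity of each node (its greatest distance to any other): Giulia:3, Grace:3, Iris:3, Mei:3, Miro:3, Mona:3, Nora:3, Oskar:3, Sara:3, Vikram:3, Yael:3.
The maximum eccentricity is 3, realized for instance by the pair Sara–Mei via Sara – Miro – Iris – Mei. So the diameter is 3.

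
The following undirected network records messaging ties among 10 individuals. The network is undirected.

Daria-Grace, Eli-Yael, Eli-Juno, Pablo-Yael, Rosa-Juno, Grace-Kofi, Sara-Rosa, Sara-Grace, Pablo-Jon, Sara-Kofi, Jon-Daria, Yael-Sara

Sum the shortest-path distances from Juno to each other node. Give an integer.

Distances from Juno: Daria:4, Eli:1, Grace:3, Jon:4, Kofi:3, Pablo:3, Rosa:1, Sara:2, Yael:2.
Sum = 4 + 1 + 3 + 4 + 3 + 3 + 1 + 2 + 2 = 23.

23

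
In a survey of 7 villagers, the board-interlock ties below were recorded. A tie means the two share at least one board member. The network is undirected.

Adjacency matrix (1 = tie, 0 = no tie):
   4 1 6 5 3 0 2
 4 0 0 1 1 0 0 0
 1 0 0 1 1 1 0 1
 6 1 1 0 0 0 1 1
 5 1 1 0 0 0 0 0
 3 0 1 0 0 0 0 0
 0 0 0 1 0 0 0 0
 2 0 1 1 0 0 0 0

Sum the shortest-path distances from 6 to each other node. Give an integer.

8

Distances from 6: 0:1, 1:1, 2:1, 3:2, 4:1, 5:2.
Sum = 1 + 1 + 1 + 2 + 1 + 2 = 8.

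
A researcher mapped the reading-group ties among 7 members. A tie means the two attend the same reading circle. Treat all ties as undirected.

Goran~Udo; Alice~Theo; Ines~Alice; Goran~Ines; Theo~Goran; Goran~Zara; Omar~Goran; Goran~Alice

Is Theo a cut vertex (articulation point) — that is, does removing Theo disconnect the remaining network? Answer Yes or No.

No

Even without Theo, every remaining node can still reach every other (the residual graph is connected), so Theo is not a cut vertex.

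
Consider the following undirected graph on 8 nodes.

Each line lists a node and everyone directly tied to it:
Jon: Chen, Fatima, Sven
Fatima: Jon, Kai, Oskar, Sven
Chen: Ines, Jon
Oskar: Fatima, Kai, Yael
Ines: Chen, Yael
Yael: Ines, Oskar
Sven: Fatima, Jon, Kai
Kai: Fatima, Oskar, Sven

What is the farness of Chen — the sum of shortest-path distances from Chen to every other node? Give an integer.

14

Distances from Chen: Fatima:2, Ines:1, Jon:1, Kai:3, Oskar:3, Sven:2, Yael:2.
Sum = 2 + 1 + 1 + 3 + 3 + 2 + 2 = 14.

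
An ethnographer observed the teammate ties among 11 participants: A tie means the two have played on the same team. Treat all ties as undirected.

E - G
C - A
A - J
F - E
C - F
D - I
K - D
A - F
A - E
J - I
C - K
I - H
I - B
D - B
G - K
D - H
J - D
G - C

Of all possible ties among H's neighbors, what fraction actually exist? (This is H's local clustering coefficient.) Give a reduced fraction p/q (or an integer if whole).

H's neighbors: D and I (k = 2).
Possible neighbor pairs: C(2,2) = 1. Edges among them: D–I → e = 1.
Clustering(H) = 1/1.

1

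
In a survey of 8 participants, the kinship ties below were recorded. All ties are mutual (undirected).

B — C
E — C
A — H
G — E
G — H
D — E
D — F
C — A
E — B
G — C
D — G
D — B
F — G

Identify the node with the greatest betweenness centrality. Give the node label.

Unnormalized betweenness of each node: A:3/4, B:7/12, C:55/12, D:25/12, E:7/6, F:0, G:91/12, H:5/4.
G has the largest value, 91/12, making it the main broker — the node through which the most shortest paths run.

G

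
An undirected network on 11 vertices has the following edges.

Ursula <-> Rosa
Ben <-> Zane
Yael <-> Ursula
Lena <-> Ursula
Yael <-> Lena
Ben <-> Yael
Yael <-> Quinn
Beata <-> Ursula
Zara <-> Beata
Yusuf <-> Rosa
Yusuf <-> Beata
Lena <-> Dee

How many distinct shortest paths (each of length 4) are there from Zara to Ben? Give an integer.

The shortest distance is 4, and the only length-4 path is Zara–Beata–Ursula–Yael–Ben. So there is exactly 1 shortest path.

1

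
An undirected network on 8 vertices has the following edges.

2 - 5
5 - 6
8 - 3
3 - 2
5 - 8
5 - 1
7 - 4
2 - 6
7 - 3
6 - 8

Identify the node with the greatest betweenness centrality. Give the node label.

3

Unnormalized betweenness of each node: 1:0, 2:9/2, 3:31/3, 4:0, 5:19/3, 6:1/3, 7:6, 8:9/2.
3 has the largest value, 31/3, making it the main broker — the node through which the most shortest paths run.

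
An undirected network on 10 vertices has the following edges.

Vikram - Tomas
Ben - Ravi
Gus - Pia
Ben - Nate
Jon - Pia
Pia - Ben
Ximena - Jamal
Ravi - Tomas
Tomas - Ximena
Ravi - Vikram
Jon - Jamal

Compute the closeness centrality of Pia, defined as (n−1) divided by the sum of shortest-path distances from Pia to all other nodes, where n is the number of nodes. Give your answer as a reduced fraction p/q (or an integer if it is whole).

1/2

Distances from Pia: Ben:1, Gus:1, Jamal:2, Jon:1, Nate:2, Ravi:2, Tomas:3, Vikram:3, Ximena:3. Sum = 18.
n = 10, so closeness = 9/18 = 1/2.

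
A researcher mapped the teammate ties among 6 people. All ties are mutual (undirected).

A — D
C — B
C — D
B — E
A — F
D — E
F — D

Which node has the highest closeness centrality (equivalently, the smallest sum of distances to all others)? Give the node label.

D

Farness (sum of distances to all others) for each node — A:9, B:10, C:8, D:6, E:8, F:9.
The smallest farness is 6, for D, so D has the highest closeness.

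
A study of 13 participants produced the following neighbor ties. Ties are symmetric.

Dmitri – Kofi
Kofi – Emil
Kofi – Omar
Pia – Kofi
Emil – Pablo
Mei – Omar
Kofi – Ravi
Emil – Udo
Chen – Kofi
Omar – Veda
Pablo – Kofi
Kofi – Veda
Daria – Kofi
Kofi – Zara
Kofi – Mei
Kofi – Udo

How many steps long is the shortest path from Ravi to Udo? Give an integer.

One shortest route is Ravi – Kofi – Udo, which uses 2 edges, and Ravi and Udo are not directly tied, so nothing shorter exists. So d(Ravi,Udo) = 2.

2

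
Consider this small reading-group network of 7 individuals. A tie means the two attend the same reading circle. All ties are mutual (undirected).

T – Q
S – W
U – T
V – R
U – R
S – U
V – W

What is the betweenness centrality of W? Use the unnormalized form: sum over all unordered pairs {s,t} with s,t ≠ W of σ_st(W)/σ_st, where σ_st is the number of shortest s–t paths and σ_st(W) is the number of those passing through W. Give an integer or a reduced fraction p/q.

Pairs whose geodesics pass through W — V–S: 1.
All other pairs contribute 0.
Summing the contributions gives betweenness(W) = 1.

1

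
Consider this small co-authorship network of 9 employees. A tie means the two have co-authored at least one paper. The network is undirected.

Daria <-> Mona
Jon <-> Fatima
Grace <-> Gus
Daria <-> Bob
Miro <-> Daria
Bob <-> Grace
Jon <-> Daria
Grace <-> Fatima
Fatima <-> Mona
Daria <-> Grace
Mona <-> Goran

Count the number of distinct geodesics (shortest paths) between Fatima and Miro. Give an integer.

3

The shortest distance is 3. The length-3 paths are: Fatima–Jon–Daria–Miro; Fatima–Grace–Daria–Miro; Fatima–Mona–Daria–Miro.
That gives 3 distinct shortest paths.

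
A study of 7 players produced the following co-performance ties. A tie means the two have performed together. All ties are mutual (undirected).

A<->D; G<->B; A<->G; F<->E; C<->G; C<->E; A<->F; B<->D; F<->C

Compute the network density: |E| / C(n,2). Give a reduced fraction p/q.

There are 9 edges and 7 nodes, so the maximum possible is C(7,2) = 21.
Density = 9/21 = 3/7.

3/7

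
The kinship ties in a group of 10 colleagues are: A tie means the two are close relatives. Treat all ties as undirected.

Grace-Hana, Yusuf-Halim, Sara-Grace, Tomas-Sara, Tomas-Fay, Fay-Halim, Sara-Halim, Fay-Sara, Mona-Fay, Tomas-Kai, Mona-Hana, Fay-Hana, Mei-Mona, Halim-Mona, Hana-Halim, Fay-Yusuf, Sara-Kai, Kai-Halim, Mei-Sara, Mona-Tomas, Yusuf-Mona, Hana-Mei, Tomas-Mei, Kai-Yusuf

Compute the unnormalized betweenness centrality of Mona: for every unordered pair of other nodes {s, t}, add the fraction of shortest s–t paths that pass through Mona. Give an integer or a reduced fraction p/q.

3

Pairs whose geodesics pass through Mona — Mei–Fay: 1/4; Mei–Halim: 1/3; Mei–Yusuf: 1; Halim–Tomas: 1/4; Grace–Yusuf: 1/6; Tomas–Hana: 1/3; Tomas–Yusuf: 1/3; Hana–Yusuf: 1/3.
All other pairs contribute 0.
Summing the contributions gives betweenness(Mona) = 3.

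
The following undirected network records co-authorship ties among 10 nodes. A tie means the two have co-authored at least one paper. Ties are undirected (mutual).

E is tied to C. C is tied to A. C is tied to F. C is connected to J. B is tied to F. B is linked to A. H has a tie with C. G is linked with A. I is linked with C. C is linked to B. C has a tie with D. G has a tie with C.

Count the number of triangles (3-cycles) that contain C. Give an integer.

C's neighbors: A, B, D, E, F, G, H, I, and J.
Neighbor pairs that are themselves tied: C–A–B; C–A–G; C–B–F. Each forms one triangle with C, for 3 in total.

3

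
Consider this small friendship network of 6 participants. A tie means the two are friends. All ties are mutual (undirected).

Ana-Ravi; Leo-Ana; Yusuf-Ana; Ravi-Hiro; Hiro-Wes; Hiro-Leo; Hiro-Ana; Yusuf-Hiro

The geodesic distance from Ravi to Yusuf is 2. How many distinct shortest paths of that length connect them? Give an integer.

2

The shortest distance is 2. The length-2 paths are: Ravi–Hiro–Yusuf; Ravi–Ana–Yusuf.
That gives 2 distinct shortest paths.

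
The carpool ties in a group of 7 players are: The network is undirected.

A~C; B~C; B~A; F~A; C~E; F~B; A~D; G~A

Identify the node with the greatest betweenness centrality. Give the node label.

Unnormalized betweenness of each node: A:10, B:1, C:5, D:0, E:0, F:0, G:0.
A has the largest value, 10, making it the main broker — the node through which the most shortest paths run.

A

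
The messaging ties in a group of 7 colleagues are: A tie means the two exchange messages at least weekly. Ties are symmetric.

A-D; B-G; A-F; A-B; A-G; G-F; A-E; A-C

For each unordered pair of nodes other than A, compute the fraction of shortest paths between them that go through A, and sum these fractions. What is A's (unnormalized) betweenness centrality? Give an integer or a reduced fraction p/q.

Pairs whose geodesics pass through A — B–E: 1; B–F: 1/2; B–C: 1; B–D: 1; E–G: 1; E–F: 1; E–C: 1; E–D: 1; G–C: 1; G–D: 1; F–C: 1; F–D: 1; C–D: 1.
All other pairs contribute 0.
Summing the contributions gives betweenness(A) = 25/2.

25/2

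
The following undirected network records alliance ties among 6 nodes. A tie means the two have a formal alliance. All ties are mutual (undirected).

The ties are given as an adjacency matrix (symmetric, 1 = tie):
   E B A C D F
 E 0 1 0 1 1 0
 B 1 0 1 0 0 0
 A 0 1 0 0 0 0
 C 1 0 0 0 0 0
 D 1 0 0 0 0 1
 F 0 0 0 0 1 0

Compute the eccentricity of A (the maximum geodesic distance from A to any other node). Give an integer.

4

Distances from A: B:1, C:3, D:3, E:2, F:4.
The largest is 4 (to F), so the eccentricity of A is 4.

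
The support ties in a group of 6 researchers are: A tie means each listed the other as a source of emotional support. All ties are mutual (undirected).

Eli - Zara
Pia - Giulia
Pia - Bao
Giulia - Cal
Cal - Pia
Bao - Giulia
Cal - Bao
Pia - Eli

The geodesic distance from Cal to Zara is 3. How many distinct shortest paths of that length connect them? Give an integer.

1

The shortest distance is 3, and the only length-3 path is Cal–Pia–Eli–Zara. So there is exactly 1 shortest path.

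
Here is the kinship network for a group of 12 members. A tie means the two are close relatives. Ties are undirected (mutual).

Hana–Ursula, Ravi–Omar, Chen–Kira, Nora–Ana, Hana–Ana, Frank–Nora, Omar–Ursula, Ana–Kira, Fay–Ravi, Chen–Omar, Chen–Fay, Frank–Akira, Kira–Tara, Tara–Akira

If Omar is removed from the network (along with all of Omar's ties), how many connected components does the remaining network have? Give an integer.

1

Omar's neighbors (Chen, Ravi, and Ursula) remain reachable from one another through other ties, so the rest of the network stays in one piece.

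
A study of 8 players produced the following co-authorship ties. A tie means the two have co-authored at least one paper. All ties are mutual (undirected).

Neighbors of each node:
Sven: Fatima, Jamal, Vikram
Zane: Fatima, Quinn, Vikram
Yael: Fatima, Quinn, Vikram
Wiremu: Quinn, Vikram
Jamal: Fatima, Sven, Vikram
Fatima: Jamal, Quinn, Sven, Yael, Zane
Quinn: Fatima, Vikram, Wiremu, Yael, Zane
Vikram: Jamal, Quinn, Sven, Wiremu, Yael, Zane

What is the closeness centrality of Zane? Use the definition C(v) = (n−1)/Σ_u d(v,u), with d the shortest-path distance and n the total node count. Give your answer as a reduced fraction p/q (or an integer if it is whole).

7/11

Distances from Zane: Fatima:1, Jamal:2, Quinn:1, Sven:2, Vikram:1, Wiremu:2, Yael:2. Sum = 11.
n = 8, so closeness = 7/11.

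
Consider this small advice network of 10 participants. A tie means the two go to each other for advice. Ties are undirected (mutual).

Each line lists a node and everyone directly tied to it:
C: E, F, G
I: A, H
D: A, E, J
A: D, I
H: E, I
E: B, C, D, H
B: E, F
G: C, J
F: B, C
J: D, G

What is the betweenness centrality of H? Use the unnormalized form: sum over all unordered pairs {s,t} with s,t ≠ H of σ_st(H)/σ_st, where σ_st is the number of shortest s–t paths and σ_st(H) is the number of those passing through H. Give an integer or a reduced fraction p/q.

9/2

Pairs whose geodesics pass through H — C–I: 1; G–I: 1/2; I–E: 1; I–B: 1; I–F: 2/2.
All other pairs contribute 0.
Summing the contributions gives betweenness(H) = 9/2.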